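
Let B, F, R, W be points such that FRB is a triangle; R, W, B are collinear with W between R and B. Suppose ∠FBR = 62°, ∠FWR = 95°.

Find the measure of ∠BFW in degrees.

1. ∠FBW = 62°  [W on ray BR]
2. ∠BWF = 85°  [linear pair at W on RB]
3. ∠BFW = 33°  [△FWB]

∠BFW = 33°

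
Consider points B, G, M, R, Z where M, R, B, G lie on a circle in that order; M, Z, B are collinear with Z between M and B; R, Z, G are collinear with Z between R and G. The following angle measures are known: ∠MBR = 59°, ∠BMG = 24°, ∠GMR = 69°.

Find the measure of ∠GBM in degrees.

1. ∠MGR = 59°  [same arc MR]
2. ∠GRM = 52°  [△MRG]
3. ∠GBM = 52°  [same arc MG]

∠GBM = 52°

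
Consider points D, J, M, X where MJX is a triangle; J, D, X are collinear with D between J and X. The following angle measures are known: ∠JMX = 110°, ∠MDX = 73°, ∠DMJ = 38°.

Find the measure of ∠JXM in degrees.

1. ∠JDM = 107°  [linear pair at D on JX]
2. ∠DJM = 35°  [△MJD]
3. ∠MJX = 35°  [D on ray JX]
4. ∠JXM = 35°  [△MJX]

∠JXM = 35°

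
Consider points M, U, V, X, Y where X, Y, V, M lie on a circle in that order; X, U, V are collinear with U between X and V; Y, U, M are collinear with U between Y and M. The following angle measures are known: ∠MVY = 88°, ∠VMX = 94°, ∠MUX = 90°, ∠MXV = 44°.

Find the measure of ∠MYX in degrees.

1. ∠MXY = 92°  [cyclic XYVM, opposite ∠X+∠V]
2. ∠XMY = 46°  [△XUM]
3. ∠MYX = 42°  [△XYM]

∠MYX = 42°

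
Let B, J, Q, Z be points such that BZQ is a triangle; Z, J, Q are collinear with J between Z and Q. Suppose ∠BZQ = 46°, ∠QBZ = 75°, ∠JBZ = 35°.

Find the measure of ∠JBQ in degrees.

1. ∠BQZ = 59°  [△BZQ]
2. ∠BZJ = 46°  [J on ray ZQ]
3. ∠BJZ = 99°  [△BZJ]
4. ∠BQJ = 59°  [J on ray QZ]
5. ∠BJQ = 81°  [linear pair at J on ZQ]
6. ∠JBQ = 40°  [△BJQ]

∠JBQ = 40°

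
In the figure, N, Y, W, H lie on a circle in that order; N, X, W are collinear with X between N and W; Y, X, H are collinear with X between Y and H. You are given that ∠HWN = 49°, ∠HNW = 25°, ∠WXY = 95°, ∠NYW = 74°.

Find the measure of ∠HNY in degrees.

∠HNY = 71°

1. ∠HYN = 49°  [same arc NH]
2. ∠HXN = 95°  [vertical angles at X]
3. ∠NHY = 60°  [△NXH]
4. ∠HNY = 71°  [△NYH]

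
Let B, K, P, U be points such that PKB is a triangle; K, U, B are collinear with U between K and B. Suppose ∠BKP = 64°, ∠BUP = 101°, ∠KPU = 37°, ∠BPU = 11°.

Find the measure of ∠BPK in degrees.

1. ∠PBU = 68°  [△PUB]
2. ∠KBP = 68°  [U on ray BK]
3. ∠BPK = 48°  [△PKB]

∠BPK = 48°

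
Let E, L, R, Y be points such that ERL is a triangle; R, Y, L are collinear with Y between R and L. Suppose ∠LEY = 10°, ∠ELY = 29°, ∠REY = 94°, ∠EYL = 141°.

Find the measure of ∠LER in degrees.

1. ∠ELR = 29°  [Y on ray LR]
2. ∠EYR = 39°  [linear pair at Y on RL]
3. ∠ERY = 47°  [△ERY]
4. ∠ERL = 47°  [Y on ray RL]
5. ∠LER = 104°  [△ERL]

∠LER = 104°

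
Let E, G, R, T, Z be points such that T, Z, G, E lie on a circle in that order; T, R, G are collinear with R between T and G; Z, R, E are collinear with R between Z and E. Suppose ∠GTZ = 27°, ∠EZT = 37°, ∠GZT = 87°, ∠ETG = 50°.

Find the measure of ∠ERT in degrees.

1. ∠GEZ = 27°  [same arc ZG]
2. ∠EGT = 37°  [same arc TE]
3. ∠ERG = 116°  [△GRE]
4. ∠ERT = 64°  [linear pair at R on TG]

∠ERT = 64°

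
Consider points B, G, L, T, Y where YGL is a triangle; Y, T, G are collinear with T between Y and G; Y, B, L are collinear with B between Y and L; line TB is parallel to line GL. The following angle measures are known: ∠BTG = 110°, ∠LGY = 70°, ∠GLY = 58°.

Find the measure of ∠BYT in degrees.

∠BYT = 52°

1. ∠BTY = 70°  [linear pair at T on YG]
2. ∠TBY = 58°  [TB∥GL, corresponding at B]
3. ∠BYT = 52°  [△YTB]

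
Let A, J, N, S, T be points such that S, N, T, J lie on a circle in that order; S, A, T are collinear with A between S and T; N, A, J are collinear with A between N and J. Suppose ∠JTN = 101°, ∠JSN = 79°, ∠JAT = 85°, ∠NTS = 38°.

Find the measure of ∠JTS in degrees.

1. ∠NJS = 38°  [same arc SN]
2. ∠JNS = 63°  [△SNJ]
3. ∠JTS = 63°  [same arc SJ]

∠JTS = 63°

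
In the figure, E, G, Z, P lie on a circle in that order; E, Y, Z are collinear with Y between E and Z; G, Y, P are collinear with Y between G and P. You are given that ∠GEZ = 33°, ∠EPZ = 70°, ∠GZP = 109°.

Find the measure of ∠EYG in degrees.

∠EYG = 75°

1. ∠GPZ = 33°  [same arc GZ]
2. ∠EGZ = 110°  [cyclic EGZP, opposite ∠G+∠P]
3. ∠PGZ = 38°  [△GZP]
4. ∠EZG = 37°  [△EGZ]
5. ∠GYZ = 105°  [△GYZ]
6. ∠EYG = 75°  [linear pair at Y on EZ]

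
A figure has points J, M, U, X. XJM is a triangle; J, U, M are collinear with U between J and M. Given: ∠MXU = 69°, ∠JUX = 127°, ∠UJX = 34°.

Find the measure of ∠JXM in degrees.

1. ∠MUX = 53°  [linear pair at U on JM]
2. ∠MJX = 34°  [U on ray JM]
3. ∠UMX = 58°  [△XUM]
4. ∠JMX = 58°  [U on ray MJ]
5. ∠JXM = 88°  [△XJM]

∠JXM = 88°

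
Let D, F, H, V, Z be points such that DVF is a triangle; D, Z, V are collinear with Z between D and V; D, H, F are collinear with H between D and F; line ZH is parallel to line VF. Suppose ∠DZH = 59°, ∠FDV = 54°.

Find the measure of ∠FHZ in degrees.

1. ∠DVF = 59°  [ZH∥VF, corresponding at Z]
2. ∠DFV = 67°  [△DVF]
3. ∠DHZ = 67°  [ZH∥VF, corresponding at H]
4. ∠FHZ = 113°  [linear pair at H on DF]

∠FHZ = 113°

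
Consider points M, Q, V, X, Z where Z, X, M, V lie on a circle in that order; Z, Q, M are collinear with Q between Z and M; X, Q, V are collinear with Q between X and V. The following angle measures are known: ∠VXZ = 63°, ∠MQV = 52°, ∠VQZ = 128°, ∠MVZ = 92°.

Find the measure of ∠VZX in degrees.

1. ∠VMZ = 63°  [same arc ZV]
2. ∠MZV = 25°  [△ZMV]
3. ∠XVZ = 27°  [△ZQV]
4. ∠VZX = 90°  [△ZXV]

∠VZX = 90°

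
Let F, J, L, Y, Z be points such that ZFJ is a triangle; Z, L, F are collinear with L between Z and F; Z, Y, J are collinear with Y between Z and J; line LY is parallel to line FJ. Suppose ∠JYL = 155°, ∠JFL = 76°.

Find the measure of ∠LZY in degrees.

1. ∠LYZ = 25°  [linear pair at Y on ZJ]
2. ∠JFZ = 76°  [L on ray FZ]
3. ∠FJZ = 25°  [LY∥FJ, corresponding at Y]
4. ∠FZJ = 79°  [△ZFJ]
5. ∠LZY = 79°  [L on ZF, Y on ZJ]

∠LZY = 79°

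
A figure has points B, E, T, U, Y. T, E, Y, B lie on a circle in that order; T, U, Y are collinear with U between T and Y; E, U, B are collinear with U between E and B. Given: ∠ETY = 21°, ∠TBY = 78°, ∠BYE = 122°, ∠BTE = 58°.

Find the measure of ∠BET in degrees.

1. ∠TEY = 102°  [cyclic TEYB, opposite ∠E+∠B]
2. ∠EYT = 57°  [△TEY]
3. ∠EBT = 57°  [same arc TE]
4. ∠BET = 65°  [△TEB]

∠BET = 65°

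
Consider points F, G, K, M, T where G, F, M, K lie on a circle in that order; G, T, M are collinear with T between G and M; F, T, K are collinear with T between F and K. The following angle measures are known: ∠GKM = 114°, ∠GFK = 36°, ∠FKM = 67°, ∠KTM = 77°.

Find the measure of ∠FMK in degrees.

1. ∠GFM = 66°  [cyclic GFMK, opposite ∠F+∠K]
2. ∠FGM = 67°  [same arc FM]
3. ∠FTG = 77°  [vertical angles at T]
4. ∠FMG = 47°  [△GFM]
5. ∠FTM = 103°  [linear pair at T on GM]
6. ∠KFM = 30°  [△FTM]
7. ∠FMK = 83°  [△FMK]

∠FMK = 83°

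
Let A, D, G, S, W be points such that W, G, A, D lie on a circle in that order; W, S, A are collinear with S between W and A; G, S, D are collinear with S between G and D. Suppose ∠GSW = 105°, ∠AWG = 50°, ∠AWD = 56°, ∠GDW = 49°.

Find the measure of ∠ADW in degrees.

1. ∠ASD = 105°  [vertical angles at S]
2. ∠ADG = 50°  [same arc GA]
3. ∠DAW = 25°  [△ASD]
4. ∠ADW = 99°  [△WAD]

∠ADW = 99°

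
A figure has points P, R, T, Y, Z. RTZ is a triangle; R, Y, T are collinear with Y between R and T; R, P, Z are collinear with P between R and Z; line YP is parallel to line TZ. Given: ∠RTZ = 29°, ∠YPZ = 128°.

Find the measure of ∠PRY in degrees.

∠PRY = 99°

1. ∠PYR = 29°  [YP∥TZ, corresponding at Y]
2. ∠RPY = 52°  [linear pair at P on RZ]
3. ∠PRY = 99°  [△RYP]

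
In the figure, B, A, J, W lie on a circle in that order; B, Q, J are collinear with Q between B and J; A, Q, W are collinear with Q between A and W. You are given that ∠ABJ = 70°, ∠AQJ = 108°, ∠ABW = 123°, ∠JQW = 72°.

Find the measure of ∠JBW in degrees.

∠JBW = 53°

1. ∠AWJ = 70°  [same arc AJ]
2. ∠AJW = 57°  [cyclic BAJW, opposite ∠B+∠J]
3. ∠JAW = 53°  [△AJW]
4. ∠JBW = 53°  [same arc JW]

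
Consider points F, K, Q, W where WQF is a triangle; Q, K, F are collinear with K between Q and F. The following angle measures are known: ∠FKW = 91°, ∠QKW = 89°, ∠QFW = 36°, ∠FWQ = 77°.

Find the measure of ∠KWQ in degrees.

1. ∠FQW = 67°  [△WQF]
2. ∠KQW = 67°  [K on ray QF]
3. ∠KWQ = 24°  [△WQK]

∠KWQ = 24°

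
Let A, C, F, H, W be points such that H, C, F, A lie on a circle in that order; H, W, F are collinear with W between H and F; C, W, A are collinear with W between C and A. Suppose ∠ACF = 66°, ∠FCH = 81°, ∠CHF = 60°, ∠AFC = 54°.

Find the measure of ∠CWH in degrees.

1. ∠AHF = 66°  [same arc FA]
2. ∠CAF = 60°  [△CFA]
3. ∠FAH = 99°  [cyclic HCFA, opposite ∠C+∠A]
4. ∠AFH = 15°  [△HFA]
5. ∠AWF = 105°  [△FWA]
6. ∠CWH = 105°  [vertical angles at W]

∠CWH = 105°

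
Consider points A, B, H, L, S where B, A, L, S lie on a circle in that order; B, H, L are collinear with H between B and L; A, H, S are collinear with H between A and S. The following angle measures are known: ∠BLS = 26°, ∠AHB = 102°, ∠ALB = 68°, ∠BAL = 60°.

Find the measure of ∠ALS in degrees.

∠ALS = 94°

1. ∠LHS = 102°  [vertical angles at H]
2. ∠AHL = 78°  [linear pair at H on BL]
3. ∠LAS = 34°  [△AHL]
4. ∠ASL = 52°  [△LHS]
5. ∠ALS = 94°  [△ALS]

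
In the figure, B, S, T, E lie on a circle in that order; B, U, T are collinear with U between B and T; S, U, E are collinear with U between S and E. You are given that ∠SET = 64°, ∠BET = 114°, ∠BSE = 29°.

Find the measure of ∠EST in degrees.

1. ∠SBT = 64°  [same arc ST]
2. ∠BST = 66°  [cyclic BSTE, opposite ∠S+∠E]
3. ∠BUS = 87°  [△BUS]
4. ∠BTS = 50°  [△BST]
5. ∠SUT = 93°  [linear pair at U on BT]
6. ∠EST = 37°  [△SUT]

∠EST = 37°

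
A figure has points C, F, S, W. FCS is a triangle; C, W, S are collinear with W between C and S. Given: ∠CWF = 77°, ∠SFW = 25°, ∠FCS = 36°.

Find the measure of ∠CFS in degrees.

∠CFS = 92°

1. ∠FWS = 103°  [linear pair at W on CS]
2. ∠FSW = 52°  [△FWS]
3. ∠CSF = 52°  [W on ray SC]
4. ∠CFS = 92°  [△FCS]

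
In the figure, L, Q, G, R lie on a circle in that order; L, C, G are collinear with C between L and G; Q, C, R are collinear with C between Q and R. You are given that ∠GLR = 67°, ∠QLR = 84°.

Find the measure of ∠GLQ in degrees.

∠GLQ = 17°

1. ∠GQR = 67°  [same arc GR]
2. ∠QGR = 96°  [cyclic LQGR, opposite ∠L+∠G]
3. ∠GRQ = 17°  [△QGR]
4. ∠GLQ = 17°  [same arc QG]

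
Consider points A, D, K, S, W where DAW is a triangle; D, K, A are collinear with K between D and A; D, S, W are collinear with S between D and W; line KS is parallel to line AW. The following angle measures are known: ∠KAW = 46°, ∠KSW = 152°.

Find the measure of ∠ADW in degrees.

∠ADW = 106°

1. ∠DAW = 46°  [K on ray AD]
2. ∠DSK = 28°  [linear pair at S on DW]
3. ∠DKS = 46°  [KS∥AW, corresponding at K]
4. ∠KDS = 106°  [△DKS]
5. ∠ADW = 106°  [K on DA, S on DW]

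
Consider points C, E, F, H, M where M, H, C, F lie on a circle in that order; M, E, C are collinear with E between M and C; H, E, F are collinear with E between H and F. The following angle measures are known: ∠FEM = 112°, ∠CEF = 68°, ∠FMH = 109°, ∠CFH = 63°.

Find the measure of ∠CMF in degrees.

1. ∠FCH = 71°  [cyclic MHCF, opposite ∠M+∠C]
2. ∠CHF = 46°  [△HCF]
3. ∠CMF = 46°  [same arc CF]

∠CMF = 46°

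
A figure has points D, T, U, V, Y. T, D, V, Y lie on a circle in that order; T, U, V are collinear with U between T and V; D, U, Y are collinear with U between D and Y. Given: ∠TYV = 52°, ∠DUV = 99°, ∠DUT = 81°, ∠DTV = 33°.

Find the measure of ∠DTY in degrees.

1. ∠TDV = 128°  [cyclic TDVY, opposite ∠D+∠Y]
2. ∠TDY = 66°  [△TUD]
3. ∠DVT = 19°  [△TDV]
4. ∠DYT = 19°  [same arc TD]
5. ∠DTY = 95°  [△TDY]

∠DTY = 95°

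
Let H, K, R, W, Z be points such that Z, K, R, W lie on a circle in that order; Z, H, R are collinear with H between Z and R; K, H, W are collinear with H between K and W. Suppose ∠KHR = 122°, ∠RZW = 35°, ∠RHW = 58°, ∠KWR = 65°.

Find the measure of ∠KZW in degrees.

∠KZW = 100°

1. ∠WHZ = 122°  [vertical angles at H]
2. ∠KHZ = 58°  [linear pair at H on ZR]
3. ∠KWZ = 23°  [△ZHW]
4. ∠KZR = 65°  [same arc KR]
5. ∠WKZ = 57°  [△ZHK]
6. ∠KZW = 100°  [△ZKW]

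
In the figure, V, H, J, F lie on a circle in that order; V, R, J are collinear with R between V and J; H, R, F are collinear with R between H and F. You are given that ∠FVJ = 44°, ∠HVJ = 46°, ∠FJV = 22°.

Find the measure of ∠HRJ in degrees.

1. ∠FHV = 22°  [same arc VF]
2. ∠HRV = 112°  [△VRH]
3. ∠HRJ = 68°  [linear pair at R on VJ]

∠HRJ = 68°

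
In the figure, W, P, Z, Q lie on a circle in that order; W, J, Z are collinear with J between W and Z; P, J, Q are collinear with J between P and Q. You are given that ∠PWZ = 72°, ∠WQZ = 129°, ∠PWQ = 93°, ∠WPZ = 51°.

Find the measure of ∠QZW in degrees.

1. ∠PQZ = 72°  [same arc PZ]
2. ∠PZQ = 87°  [cyclic WPZQ, opposite ∠W+∠Z]
3. ∠QPZ = 21°  [△PZQ]
4. ∠QWZ = 21°  [same arc ZQ]
5. ∠QZW = 30°  [△WZQ]

∠QZW = 30°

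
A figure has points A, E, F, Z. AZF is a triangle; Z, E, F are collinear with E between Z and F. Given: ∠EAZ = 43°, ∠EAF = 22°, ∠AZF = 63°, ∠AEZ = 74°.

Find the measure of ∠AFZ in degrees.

∠AFZ = 52°

1. ∠AEF = 106°  [linear pair at E on ZF]
2. ∠AFE = 52°  [△AEF]
3. ∠AFZ = 52°  [E on ray FZ]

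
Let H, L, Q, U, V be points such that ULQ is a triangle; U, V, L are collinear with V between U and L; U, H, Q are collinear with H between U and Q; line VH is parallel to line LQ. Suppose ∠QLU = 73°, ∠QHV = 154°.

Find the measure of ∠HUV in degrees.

1. ∠HVU = 73°  [VH∥LQ, corresponding at V]
2. ∠UHV = 26°  [linear pair at H on UQ]
3. ∠HUV = 81°  [△UVH]

∠HUV = 81°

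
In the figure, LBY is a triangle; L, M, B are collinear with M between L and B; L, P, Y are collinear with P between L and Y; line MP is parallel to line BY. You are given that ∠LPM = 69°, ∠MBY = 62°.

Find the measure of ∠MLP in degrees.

∠MLP = 49°

1. ∠BYL = 69°  [MP∥BY, corresponding at P]
2. ∠LBY = 62°  [M on ray BL]
3. ∠BLY = 49°  [△LBY]
4. ∠MLP = 49°  [M on LB, P on LY]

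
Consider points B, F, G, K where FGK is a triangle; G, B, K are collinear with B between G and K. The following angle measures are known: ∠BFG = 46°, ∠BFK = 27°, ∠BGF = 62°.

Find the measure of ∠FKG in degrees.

1. ∠FBG = 72°  [△FGB]
2. ∠FBK = 108°  [linear pair at B on GK]
3. ∠BKF = 45°  [△FBK]
4. ∠FKG = 45°  [B on ray KG]

∠FKG = 45°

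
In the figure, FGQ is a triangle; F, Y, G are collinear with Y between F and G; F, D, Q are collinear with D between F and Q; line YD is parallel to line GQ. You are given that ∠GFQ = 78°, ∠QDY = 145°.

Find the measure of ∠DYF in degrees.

1. ∠DFY = 78°  [Y on FG, D on FQ]
2. ∠FDY = 35°  [linear pair at D on FQ]
3. ∠DYF = 67°  [△FYD]

∠DYF = 67°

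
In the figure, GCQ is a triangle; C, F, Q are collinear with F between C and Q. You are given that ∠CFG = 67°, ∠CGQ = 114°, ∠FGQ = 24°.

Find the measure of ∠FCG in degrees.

1. ∠GFQ = 113°  [linear pair at F on CQ]
2. ∠FQG = 43°  [△GFQ]
3. ∠CQG = 43°  [F on ray QC]
4. ∠GCQ = 23°  [△GCQ]
5. ∠FCG = 23°  [F on ray CQ]

∠FCG = 23°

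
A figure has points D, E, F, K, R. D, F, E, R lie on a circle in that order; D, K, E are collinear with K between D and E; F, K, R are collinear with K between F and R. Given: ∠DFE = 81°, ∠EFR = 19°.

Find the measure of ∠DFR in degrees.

∠DFR = 62°

1. ∠DRE = 99°  [cyclic DFER, opposite ∠F+∠R]
2. ∠EDR = 19°  [same arc ER]
3. ∠DER = 62°  [△DER]
4. ∠DFR = 62°  [same arc DR]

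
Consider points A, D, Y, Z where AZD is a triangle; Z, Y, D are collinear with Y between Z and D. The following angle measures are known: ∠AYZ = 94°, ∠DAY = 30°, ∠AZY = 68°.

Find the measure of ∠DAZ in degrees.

∠DAZ = 48°

1. ∠AYD = 86°  [linear pair at Y on ZD]
2. ∠ADY = 64°  [△AYD]
3. ∠AZD = 68°  [Y on ray ZD]
4. ∠ADZ = 64°  [Y on ray DZ]
5. ∠DAZ = 48°  [△AZD]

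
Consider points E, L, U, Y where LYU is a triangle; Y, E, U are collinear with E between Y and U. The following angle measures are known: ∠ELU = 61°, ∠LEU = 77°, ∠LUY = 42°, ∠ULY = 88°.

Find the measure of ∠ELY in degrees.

∠ELY = 27°

1. ∠LEY = 103°  [linear pair at E on YU]
2. ∠LYU = 50°  [△LYU]
3. ∠EYL = 50°  [E on ray YU]
4. ∠ELY = 27°  [△LYE]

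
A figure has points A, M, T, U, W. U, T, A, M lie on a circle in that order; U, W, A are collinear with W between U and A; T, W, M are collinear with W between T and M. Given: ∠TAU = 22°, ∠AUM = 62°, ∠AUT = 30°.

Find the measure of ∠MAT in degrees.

∠MAT = 88°

1. ∠ATM = 62°  [same arc AM]
2. ∠AMT = 30°  [same arc TA]
3. ∠MAT = 88°  [△TAM]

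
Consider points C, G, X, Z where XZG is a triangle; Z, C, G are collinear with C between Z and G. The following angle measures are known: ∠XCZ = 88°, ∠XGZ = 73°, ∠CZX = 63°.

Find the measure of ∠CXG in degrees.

1. ∠GCX = 92°  [linear pair at C on ZG]
2. ∠CGX = 73°  [C on ray GZ]
3. ∠CXG = 15°  [△XCG]

∠CXG = 15°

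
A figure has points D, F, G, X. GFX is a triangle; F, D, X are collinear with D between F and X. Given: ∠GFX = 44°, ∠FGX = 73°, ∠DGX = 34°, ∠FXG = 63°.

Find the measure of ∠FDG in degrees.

1. ∠DXG = 63°  [D on ray XF]
2. ∠GDX = 83°  [△GDX]
3. ∠FDG = 97°  [linear pair at D on FX]

∠FDG = 97°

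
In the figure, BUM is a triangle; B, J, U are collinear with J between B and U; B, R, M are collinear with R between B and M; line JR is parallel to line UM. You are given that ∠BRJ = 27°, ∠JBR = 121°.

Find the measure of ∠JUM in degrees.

∠JUM = 32°

1. ∠BJR = 32°  [△BJR]
2. ∠RJU = 148°  [linear pair at J on BU]
3. ∠JUM = 32°  [JR∥UM, co-interior at U–J]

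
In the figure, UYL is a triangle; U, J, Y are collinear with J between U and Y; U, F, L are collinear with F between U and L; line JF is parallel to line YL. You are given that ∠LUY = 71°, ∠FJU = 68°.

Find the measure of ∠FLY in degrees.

∠FLY = 41°

1. ∠FUJ = 71°  [J on UY, F on UL]
2. ∠JFU = 41°  [△UJF]
3. ∠JFL = 139°  [linear pair at F on UL]
4. ∠FLY = 41°  [JF∥YL, co-interior at L–F]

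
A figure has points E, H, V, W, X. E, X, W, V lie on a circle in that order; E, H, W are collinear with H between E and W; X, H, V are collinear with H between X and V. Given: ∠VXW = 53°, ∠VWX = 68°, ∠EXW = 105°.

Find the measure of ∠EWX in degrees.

1. ∠WVX = 59°  [△XWV]
2. ∠WEX = 59°  [same arc XW]
3. ∠EWX = 16°  [△EXW]

∠EWX = 16°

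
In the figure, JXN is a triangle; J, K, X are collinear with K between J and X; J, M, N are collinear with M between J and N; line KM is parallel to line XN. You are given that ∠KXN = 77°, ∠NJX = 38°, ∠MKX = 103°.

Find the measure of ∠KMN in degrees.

∠KMN = 115°

1. ∠JXN = 77°  [K on ray XJ]
2. ∠JNX = 65°  [△JXN]
3. ∠JMK = 65°  [KM∥XN, corresponding at M]
4. ∠KMN = 115°  [linear pair at M on JN]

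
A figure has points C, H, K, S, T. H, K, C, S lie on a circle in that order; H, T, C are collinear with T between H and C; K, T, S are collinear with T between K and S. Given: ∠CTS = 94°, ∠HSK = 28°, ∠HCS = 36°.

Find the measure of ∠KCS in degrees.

1. ∠HTK = 94°  [vertical angles at T]
2. ∠CSK = 50°  [△CTS]
3. ∠HCK = 28°  [same arc HK]
4. ∠CTK = 86°  [linear pair at T on HC]
5. ∠CKS = 66°  [△KTC]
6. ∠KCS = 64°  [△KCS]

∠KCS = 64°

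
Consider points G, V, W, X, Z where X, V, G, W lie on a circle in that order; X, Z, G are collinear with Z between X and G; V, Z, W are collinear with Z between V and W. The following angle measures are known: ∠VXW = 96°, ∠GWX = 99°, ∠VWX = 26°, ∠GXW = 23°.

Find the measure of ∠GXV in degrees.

∠GXV = 73°

1. ∠GVX = 81°  [cyclic XVGW, opposite ∠V+∠W]
2. ∠VGX = 26°  [same arc XV]
3. ∠GXV = 73°  [△XVG]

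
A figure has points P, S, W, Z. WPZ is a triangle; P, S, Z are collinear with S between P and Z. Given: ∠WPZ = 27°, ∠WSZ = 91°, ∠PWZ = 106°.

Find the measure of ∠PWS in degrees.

∠PWS = 64°

1. ∠SPW = 27°  [S on ray PZ]
2. ∠PSW = 89°  [linear pair at S on PZ]
3. ∠PWS = 64°  [△WPS]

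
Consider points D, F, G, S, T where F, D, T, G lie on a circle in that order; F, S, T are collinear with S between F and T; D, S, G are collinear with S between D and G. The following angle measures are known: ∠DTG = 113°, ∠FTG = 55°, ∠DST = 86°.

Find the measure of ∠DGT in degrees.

1. ∠FDG = 55°  [same arc FG]
2. ∠DSF = 94°  [linear pair at S on FT]
3. ∠DFT = 31°  [△FSD]
4. ∠DGT = 31°  [same arc DT]

∠DGT = 31°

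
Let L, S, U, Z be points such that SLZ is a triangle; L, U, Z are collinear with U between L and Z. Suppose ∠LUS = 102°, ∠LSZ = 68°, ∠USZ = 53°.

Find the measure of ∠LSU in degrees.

1. ∠SUZ = 78°  [linear pair at U on LZ]
2. ∠SZU = 49°  [△SUZ]
3. ∠LZS = 49°  [U on ray ZL]
4. ∠SLZ = 63°  [△SLZ]
5. ∠SLU = 63°  [U on ray LZ]
6. ∠LSU = 15°  [△SLU]

∠LSU = 15°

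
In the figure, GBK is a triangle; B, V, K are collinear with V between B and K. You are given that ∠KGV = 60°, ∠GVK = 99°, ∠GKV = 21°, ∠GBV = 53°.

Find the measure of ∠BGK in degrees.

1. ∠BKG = 21°  [V on ray KB]
2. ∠GBK = 53°  [V on ray BK]
3. ∠BGK = 106°  [△GBK]

∠BGK = 106°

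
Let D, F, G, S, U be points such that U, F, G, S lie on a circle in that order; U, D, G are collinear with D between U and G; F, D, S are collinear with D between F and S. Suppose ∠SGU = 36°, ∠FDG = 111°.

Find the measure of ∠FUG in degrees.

∠FUG = 75°

1. ∠SFU = 36°  [same arc US]
2. ∠FDU = 69°  [linear pair at D on UG]
3. ∠FUG = 75°  [△UDF]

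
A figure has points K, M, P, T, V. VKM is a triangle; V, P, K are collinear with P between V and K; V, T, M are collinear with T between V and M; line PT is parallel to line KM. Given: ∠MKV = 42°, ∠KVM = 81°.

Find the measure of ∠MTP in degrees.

1. ∠KMV = 57°  [△VKM]
2. ∠PTV = 57°  [PT∥KM, corresponding at T]
3. ∠MTP = 123°  [linear pair at T on VM]

∠MTP = 123°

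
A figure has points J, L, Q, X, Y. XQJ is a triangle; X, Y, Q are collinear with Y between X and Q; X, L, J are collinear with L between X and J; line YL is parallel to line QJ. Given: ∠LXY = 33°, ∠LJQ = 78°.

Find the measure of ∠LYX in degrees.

1. ∠JXQ = 33°  [Y on XQ, L on XJ]
2. ∠QJX = 78°  [L on ray JX]
3. ∠JQX = 69°  [△XQJ]
4. ∠LYX = 69°  [YL∥QJ, corresponding at Y]

∠LYX = 69°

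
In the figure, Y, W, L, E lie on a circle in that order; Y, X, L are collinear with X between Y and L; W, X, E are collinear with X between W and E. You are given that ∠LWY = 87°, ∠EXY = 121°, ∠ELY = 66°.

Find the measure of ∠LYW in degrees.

1. ∠LXW = 121°  [vertical angles at X]
2. ∠EWY = 66°  [same arc YE]
3. ∠WXY = 59°  [linear pair at X on YL]
4. ∠LYW = 55°  [△YXW]

∠LYW = 55°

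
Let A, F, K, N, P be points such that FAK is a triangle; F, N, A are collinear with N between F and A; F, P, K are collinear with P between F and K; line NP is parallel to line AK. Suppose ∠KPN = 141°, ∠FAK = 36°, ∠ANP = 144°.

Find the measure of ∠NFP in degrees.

1. ∠FPN = 39°  [linear pair at P on FK]
2. ∠FNP = 36°  [NP∥AK, corresponding at N]
3. ∠NFP = 105°  [△FNP]

∠NFP = 105°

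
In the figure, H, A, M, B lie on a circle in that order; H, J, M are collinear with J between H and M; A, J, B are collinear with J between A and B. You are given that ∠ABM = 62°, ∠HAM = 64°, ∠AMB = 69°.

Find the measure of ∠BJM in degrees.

1. ∠BAM = 49°  [△AMB]
2. ∠HBM = 116°  [cyclic HAMB, opposite ∠A+∠B]
3. ∠BHM = 49°  [same arc MB]
4. ∠BMH = 15°  [△HMB]
5. ∠BJM = 103°  [△MJB]

∠BJM = 103°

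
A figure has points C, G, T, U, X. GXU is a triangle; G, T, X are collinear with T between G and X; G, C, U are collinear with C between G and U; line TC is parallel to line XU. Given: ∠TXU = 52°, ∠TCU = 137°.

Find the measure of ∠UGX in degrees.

1. ∠GXU = 52°  [T on ray XG]
2. ∠GCT = 43°  [linear pair at C on GU]
3. ∠CTG = 52°  [TC∥XU, corresponding at T]
4. ∠CGT = 85°  [△GTC]
5. ∠UGX = 85°  [T on GX, C on GU]

∠UGX = 85°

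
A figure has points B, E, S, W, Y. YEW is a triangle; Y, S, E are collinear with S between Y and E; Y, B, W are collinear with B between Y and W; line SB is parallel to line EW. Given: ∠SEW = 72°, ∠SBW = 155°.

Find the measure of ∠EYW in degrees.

1. ∠WEY = 72°  [S on ray EY]
2. ∠SBY = 25°  [linear pair at B on YW]
3. ∠BSY = 72°  [SB∥EW, corresponding at S]
4. ∠BYS = 83°  [△YSB]
5. ∠EYW = 83°  [S on YE, B on YW]

∠EYW = 83°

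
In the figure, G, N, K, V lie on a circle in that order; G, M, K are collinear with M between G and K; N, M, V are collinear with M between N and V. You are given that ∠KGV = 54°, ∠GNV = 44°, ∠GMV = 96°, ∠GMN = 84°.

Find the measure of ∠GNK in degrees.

∠GNK = 98°

1. ∠KNV = 54°  [same arc KV]
2. ∠KGN = 52°  [△GMN]
3. ∠KMN = 96°  [vertical angles at M]
4. ∠GKN = 30°  [△NMK]
5. ∠GNK = 98°  [△GNK]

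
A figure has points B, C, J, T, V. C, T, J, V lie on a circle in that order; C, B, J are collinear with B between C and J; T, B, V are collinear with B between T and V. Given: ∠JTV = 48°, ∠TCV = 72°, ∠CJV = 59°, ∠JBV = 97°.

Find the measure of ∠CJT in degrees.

∠CJT = 49°

1. ∠JCV = 48°  [same arc JV]
2. ∠CBV = 83°  [linear pair at B on CJ]
3. ∠CVT = 49°  [△CBV]
4. ∠CJT = 49°  [same arc CT]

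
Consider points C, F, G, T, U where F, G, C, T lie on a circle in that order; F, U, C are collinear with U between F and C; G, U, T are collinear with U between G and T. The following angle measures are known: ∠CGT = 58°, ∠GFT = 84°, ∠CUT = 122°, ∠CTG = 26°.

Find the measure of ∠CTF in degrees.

1. ∠CFT = 58°  [same arc CT]
2. ∠FCT = 32°  [△CUT]
3. ∠CTF = 90°  [△FCT]

∠CTF = 90°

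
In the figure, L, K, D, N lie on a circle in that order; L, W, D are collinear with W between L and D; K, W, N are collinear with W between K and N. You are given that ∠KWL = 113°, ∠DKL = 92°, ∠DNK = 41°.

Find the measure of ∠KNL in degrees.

1. ∠DWN = 113°  [vertical angles at W]
2. ∠DNL = 88°  [cyclic LKDN, opposite ∠K+∠N]
3. ∠LDN = 26°  [△DWN]
4. ∠LWN = 67°  [linear pair at W on LD]
5. ∠DLN = 66°  [△LDN]
6. ∠KNL = 47°  [△LWN]

∠KNL = 47°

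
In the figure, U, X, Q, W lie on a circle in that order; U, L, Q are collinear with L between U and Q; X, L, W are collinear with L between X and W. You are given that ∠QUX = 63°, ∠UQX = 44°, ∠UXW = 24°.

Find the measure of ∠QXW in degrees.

∠QXW = 49°

1. ∠ULX = 93°  [△ULX]
2. ∠QLX = 87°  [linear pair at L on UQ]
3. ∠QXW = 49°  [△XLQ]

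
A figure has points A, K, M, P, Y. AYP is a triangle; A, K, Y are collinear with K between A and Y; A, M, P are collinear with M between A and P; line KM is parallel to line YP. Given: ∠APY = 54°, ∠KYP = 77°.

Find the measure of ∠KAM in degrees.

∠KAM = 49°

1. ∠AYP = 77°  [K on ray YA]
2. ∠PAY = 49°  [△AYP]
3. ∠KAM = 49°  [K on AY, M on AP]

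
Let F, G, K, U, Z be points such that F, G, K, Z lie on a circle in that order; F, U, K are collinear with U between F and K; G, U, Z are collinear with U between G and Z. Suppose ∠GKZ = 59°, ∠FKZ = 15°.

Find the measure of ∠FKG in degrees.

∠FKG = 44°

1. ∠GFZ = 121°  [cyclic FGKZ, opposite ∠F+∠K]
2. ∠FGZ = 15°  [same arc FZ]
3. ∠FZG = 44°  [△FGZ]
4. ∠FKG = 44°  [same arc FG]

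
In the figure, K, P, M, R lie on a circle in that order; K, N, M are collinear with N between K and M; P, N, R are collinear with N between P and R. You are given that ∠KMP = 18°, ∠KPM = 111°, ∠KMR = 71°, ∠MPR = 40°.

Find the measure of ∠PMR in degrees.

∠PMR = 89°

1. ∠KRP = 18°  [same arc KP]
2. ∠KPR = 71°  [same arc KR]
3. ∠PKR = 91°  [△KPR]
4. ∠PMR = 89°  [cyclic KPMR, opposite ∠K+∠M]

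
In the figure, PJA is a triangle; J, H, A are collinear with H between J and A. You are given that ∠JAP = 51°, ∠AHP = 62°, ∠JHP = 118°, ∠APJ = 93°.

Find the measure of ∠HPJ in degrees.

1. ∠AJP = 36°  [△PJA]
2. ∠HJP = 36°  [H on ray JA]
3. ∠HPJ = 26°  [△PJH]

∠HPJ = 26°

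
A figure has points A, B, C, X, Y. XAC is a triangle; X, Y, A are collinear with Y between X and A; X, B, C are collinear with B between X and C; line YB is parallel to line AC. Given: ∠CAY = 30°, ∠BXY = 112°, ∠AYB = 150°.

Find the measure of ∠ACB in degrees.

1. ∠CAX = 30°  [Y on ray AX]
2. ∠AXC = 112°  [Y on XA, B on XC]
3. ∠ACX = 38°  [△XAC]
4. ∠ACB = 38°  [B on ray CX]

∠ACB = 38°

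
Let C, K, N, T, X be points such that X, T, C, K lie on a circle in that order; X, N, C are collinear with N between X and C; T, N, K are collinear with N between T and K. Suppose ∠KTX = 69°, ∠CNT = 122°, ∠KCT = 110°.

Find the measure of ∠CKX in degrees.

1. ∠KCX = 69°  [same arc XK]
2. ∠KNX = 122°  [vertical angles at N]
3. ∠KXT = 70°  [cyclic XTCK, opposite ∠X+∠C]
4. ∠TKX = 41°  [△XTK]
5. ∠CXK = 17°  [△XNK]
6. ∠CKX = 94°  [△XCK]

∠CKX = 94°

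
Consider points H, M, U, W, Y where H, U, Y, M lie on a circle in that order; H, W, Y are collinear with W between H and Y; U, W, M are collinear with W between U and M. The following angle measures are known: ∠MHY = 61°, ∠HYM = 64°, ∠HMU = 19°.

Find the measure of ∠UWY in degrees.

∠UWY = 100°

1. ∠MUY = 61°  [same arc YM]
2. ∠HYU = 19°  [same arc HU]
3. ∠UWY = 100°  [△UWY]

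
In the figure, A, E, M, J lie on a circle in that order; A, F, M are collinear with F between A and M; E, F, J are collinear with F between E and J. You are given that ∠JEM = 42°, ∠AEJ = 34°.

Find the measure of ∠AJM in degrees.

1. ∠JAM = 42°  [same arc MJ]
2. ∠AMJ = 34°  [same arc AJ]
3. ∠AJM = 104°  [△AMJ]

∠AJM = 104°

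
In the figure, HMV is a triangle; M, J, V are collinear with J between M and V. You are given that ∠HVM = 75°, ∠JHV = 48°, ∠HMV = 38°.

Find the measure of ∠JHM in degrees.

1. ∠HVJ = 75°  [J on ray VM]
2. ∠HJV = 57°  [△HJV]
3. ∠HMJ = 38°  [J on ray MV]
4. ∠HJM = 123°  [linear pair at J on MV]
5. ∠JHM = 19°  [△HMJ]

∠JHM = 19°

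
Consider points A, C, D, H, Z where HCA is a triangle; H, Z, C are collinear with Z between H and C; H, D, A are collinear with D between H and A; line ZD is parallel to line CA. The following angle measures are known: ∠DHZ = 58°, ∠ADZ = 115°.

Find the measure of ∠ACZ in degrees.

∠ACZ = 57°

1. ∠HDZ = 65°  [linear pair at D on HA]
2. ∠DZH = 57°  [△HZD]
3. ∠CZD = 123°  [linear pair at Z on HC]
4. ∠ACZ = 57°  [ZD∥CA, co-interior at C–Z]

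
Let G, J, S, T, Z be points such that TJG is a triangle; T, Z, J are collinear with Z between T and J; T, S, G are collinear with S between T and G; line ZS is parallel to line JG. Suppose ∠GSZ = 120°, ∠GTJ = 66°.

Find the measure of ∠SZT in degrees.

1. ∠TSZ = 60°  [linear pair at S on TG]
2. ∠STZ = 66°  [Z on TJ, S on TG]
3. ∠SZT = 54°  [△TZS]

∠SZT = 54°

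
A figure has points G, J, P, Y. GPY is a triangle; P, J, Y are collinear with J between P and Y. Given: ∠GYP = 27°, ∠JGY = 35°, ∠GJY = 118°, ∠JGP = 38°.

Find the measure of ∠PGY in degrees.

1. ∠GJP = 62°  [linear pair at J on PY]
2. ∠GPJ = 80°  [△GPJ]
3. ∠GPY = 80°  [J on ray PY]
4. ∠PGY = 73°  [△GPY]

∠PGY = 73°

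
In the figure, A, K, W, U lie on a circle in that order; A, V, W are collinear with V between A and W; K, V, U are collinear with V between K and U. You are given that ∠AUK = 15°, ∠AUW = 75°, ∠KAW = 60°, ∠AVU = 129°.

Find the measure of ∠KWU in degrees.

1. ∠AWK = 15°  [same arc AK]
2. ∠KUW = 60°  [same arc KW]
3. ∠KVW = 129°  [vertical angles at V]
4. ∠UKW = 36°  [△KVW]
5. ∠KWU = 84°  [△KWU]

∠KWU = 84°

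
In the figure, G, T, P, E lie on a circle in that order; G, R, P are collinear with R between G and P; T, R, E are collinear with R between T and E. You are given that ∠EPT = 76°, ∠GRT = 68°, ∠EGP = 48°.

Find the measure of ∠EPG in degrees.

∠EPG = 56°

1. ∠ERP = 68°  [vertical angles at R]
2. ∠ETP = 48°  [same arc PE]
3. ∠PET = 56°  [△TPE]
4. ∠EPG = 56°  [△PRE]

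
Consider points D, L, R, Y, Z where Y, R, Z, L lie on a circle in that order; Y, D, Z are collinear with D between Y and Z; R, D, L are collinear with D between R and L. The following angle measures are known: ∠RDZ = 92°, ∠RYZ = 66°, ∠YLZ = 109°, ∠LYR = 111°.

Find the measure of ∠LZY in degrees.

1. ∠LDY = 92°  [vertical angles at D]
2. ∠RLZ = 66°  [same arc RZ]
3. ∠LDZ = 88°  [linear pair at D on YZ]
4. ∠LZY = 26°  [△ZDL]

∠LZY = 26°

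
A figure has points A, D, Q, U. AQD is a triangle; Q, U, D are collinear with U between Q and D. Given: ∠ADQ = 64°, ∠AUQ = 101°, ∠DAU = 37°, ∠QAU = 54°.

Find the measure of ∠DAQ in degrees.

∠DAQ = 91°

1. ∠AQU = 25°  [△AQU]
2. ∠AQD = 25°  [U on ray QD]
3. ∠DAQ = 91°  [△AQD]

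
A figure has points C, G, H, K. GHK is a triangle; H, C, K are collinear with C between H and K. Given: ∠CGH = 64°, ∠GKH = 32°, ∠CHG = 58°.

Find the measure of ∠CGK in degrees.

∠CGK = 26°

1. ∠GCH = 58°  [△GHC]
2. ∠CKG = 32°  [C on ray KH]
3. ∠GCK = 122°  [linear pair at C on HK]
4. ∠CGK = 26°  [△GCK]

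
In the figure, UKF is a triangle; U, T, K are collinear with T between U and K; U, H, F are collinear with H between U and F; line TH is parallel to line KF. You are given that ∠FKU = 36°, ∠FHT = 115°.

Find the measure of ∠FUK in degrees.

∠FUK = 79°

1. ∠HTU = 36°  [TH∥KF, corresponding at T]
2. ∠THU = 65°  [linear pair at H on UF]
3. ∠HUT = 79°  [△UTH]
4. ∠FUK = 79°  [T on UK, H on UF]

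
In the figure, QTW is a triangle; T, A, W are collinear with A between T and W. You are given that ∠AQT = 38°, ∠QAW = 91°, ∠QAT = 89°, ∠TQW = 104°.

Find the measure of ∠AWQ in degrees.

∠AWQ = 23°

1. ∠ATQ = 53°  [△QTA]
2. ∠QTW = 53°  [A on ray TW]
3. ∠QWT = 23°  [△QTW]
4. ∠AWQ = 23°  [A on ray WT]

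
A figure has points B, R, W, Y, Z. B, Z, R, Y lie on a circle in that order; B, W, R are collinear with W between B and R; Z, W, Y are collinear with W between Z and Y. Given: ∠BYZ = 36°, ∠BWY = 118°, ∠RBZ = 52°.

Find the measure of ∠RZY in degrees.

∠RZY = 26°

1. ∠BRZ = 36°  [same arc BZ]
2. ∠RWZ = 118°  [vertical angles at W]
3. ∠RZY = 26°  [△ZWR]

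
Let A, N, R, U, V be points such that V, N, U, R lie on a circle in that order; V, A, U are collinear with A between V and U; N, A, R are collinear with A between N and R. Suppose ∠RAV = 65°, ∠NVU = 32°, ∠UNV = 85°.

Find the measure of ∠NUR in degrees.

∠NUR = 96°

1. ∠NAU = 65°  [vertical angles at A]
2. ∠NRU = 32°  [same arc NU]
3. ∠NUV = 63°  [△VNU]
4. ∠RNU = 52°  [△NAU]
5. ∠NUR = 96°  [△NUR]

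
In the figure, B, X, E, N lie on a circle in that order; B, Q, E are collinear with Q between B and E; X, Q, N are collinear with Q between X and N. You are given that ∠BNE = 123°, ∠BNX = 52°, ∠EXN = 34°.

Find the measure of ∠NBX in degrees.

∠NBX = 105°

1. ∠BXE = 57°  [cyclic BXEN, opposite ∠X+∠N]
2. ∠BEX = 52°  [same arc BX]
3. ∠EQX = 94°  [△XQE]
4. ∠EBX = 71°  [△BXE]
5. ∠BQX = 86°  [linear pair at Q on BE]
6. ∠BXN = 23°  [△BQX]
7. ∠NBX = 105°  [△BXN]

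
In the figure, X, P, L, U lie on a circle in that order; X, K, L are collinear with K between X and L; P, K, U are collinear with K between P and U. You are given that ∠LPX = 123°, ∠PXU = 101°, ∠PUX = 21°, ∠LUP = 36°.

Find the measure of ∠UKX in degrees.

∠UKX = 94°

1. ∠PLU = 79°  [cyclic XPLU, opposite ∠X+∠L]
2. ∠PLX = 21°  [same arc XP]
3. ∠LPU = 65°  [△PLU]
4. ∠LKP = 94°  [△PKL]
5. ∠UKX = 94°  [vertical angles at K]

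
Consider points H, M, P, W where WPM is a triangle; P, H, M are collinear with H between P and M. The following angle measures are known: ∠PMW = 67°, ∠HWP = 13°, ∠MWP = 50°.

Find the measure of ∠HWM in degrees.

∠HWM = 37°

1. ∠MPW = 63°  [△WPM]
2. ∠HMW = 67°  [H on ray MP]
3. ∠HPW = 63°  [H on ray PM]
4. ∠PHW = 104°  [△WPH]
5. ∠MHW = 76°  [linear pair at H on PM]
6. ∠HWM = 37°  [△WHM]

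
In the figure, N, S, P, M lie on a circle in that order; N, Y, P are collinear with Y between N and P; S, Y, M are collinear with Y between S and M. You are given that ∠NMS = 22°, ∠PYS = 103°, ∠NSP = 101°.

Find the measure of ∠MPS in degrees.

∠MPS = 68°

1. ∠NPS = 22°  [same arc NS]
2. ∠MSP = 55°  [△SYP]
3. ∠PNS = 57°  [△NSP]
4. ∠PMS = 57°  [same arc SP]
5. ∠MPS = 68°  [△SPM]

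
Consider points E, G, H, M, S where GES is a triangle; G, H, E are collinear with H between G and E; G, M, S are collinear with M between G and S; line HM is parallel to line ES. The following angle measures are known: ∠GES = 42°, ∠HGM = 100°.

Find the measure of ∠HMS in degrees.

∠HMS = 142°

1. ∠GHM = 42°  [HM∥ES, corresponding at H]
2. ∠GMH = 38°  [△GHM]
3. ∠HMS = 142°  [linear pair at M on GS]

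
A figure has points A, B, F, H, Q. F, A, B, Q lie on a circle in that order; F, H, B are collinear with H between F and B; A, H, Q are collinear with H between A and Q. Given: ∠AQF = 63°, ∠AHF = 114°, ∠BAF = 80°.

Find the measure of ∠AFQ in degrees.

1. ∠ABF = 63°  [same arc FA]
2. ∠AFB = 37°  [△FAB]
3. ∠FAQ = 29°  [△FHA]
4. ∠AFQ = 88°  [△FAQ]

∠AFQ = 88°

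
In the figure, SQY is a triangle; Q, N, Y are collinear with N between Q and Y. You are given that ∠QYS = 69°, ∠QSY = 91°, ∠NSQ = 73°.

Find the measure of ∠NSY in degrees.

∠NSY = 18°

1. ∠SQY = 20°  [△SQY]
2. ∠NYS = 69°  [N on ray YQ]
3. ∠NQS = 20°  [N on ray QY]
4. ∠QNS = 87°  [△SQN]
5. ∠SNY = 93°  [linear pair at N on QY]
6. ∠NSY = 18°  [△SNY]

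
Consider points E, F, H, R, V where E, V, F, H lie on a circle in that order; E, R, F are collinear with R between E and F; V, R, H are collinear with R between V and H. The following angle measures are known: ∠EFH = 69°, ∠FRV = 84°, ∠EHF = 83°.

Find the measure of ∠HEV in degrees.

∠HEV = 43°

1. ∠EVH = 69°  [same arc EH]
2. ∠FEH = 28°  [△EFH]
3. ∠ERH = 84°  [vertical angles at R]
4. ∠EHV = 68°  [△ERH]
5. ∠HEV = 43°  [△EVH]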